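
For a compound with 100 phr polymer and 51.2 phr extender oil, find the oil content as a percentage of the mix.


Oil % = oil / (100 + oil) * 100
= 51.2 / (100 + 51.2) * 100
= 51.2 / 151.2 * 100
= 33.86%

33.86%


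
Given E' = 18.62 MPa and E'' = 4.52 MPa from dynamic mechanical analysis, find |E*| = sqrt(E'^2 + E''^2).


|E*| = sqrt(E'^2 + E''^2)
= sqrt(18.62^2 + 4.52^2)
= sqrt(346.7044 + 20.4304)
= 19.161 MPa

19.161 MPa


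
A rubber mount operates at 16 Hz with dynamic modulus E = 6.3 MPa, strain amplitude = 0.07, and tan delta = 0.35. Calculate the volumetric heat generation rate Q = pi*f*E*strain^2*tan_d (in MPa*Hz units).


Q = pi * f * E * strain^2 * tan_d
= pi * 16 * 6.3 * 0.07^2 * 0.35
= pi * 16 * 6.3 * 0.0049 * 0.35
= 0.5431

Q = 0.5431


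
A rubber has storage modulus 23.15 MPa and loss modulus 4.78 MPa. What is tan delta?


tan delta = E'' / E'
= 4.78 / 23.15
= 0.2065

tan delta = 0.2065


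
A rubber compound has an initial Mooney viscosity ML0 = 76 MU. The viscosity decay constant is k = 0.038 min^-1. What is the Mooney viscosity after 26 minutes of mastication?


ML = ML0 * exp(-k * t)
ML = 76 * exp(-0.038 * 26)
ML = 76 * 0.3723
ML = 28.3 MU

28.3 MU


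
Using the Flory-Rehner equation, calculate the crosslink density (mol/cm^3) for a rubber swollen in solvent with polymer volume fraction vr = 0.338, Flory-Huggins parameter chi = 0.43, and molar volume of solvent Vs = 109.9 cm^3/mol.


ln(1 - vr) = ln(1 - 0.338) = -0.4125
Numerator = -((-0.4125) + 0.338 + 0.43 * 0.338^2) = 0.0254
Denominator = 109.9 * (0.338^(1/3) - 0.338/2) = 57.9813
nu = 0.0254 / 57.9813 = 4.3747e-04 mol/cm^3

4.3747e-04 mol/cm^3


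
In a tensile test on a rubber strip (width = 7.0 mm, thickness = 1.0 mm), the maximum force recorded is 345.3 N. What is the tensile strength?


Area = width * thickness = 7.0 * 1.0 = 7.0 mm^2
TS = force / area = 345.3 / 7.0 = 49.33 MPa

49.33 MPa


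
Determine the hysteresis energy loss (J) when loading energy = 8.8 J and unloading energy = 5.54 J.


Hysteresis loss = loading - unloading
= 8.8 - 5.54
= 3.26 J

3.26 J


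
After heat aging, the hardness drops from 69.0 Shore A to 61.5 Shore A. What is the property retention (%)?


Retention = aged / original * 100
= 61.5 / 69.0 * 100
= 89.1%

89.1%


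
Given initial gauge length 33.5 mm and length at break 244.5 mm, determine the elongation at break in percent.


Elongation = (Lf - L0) / L0 * 100
= (244.5 - 33.5) / 33.5 * 100
= 211.0 / 33.5 * 100
= 629.9%

629.9%


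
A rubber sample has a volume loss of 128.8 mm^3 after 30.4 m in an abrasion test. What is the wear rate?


Rate = volume_loss / distance
= 128.8 / 30.4
= 4.237 mm^3/m

4.237 mm^3/m


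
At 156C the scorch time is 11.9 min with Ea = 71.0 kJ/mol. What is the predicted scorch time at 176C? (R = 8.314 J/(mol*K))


Convert temperatures: T1 = 156 + 273.15 = 429.15 K, T2 = 176 + 273.15 = 449.15 K
ts2_new = 11.9 * exp(71000 / 8.314 * (1/449.15 - 1/429.15))
1/T2 - 1/T1 = -1.0376e-04
ts2_new = 4.91 min

4.91 min


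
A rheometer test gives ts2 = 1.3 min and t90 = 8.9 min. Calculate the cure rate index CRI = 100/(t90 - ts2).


CRI = 100 / (t90 - ts2)
= 100 / (8.9 - 1.3)
= 100 / 7.6
= 13.16 min^-1

13.16 min^-1


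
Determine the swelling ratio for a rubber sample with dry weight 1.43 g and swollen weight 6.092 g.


Q = W_swollen / W_dry
Q = 6.092 / 1.43
Q = 4.26

Q = 4.26


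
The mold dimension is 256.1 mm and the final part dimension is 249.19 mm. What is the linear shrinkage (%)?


Shrinkage = (mold - part) / mold * 100
= (256.1 - 249.19) / 256.1 * 100
= 6.91 / 256.1 * 100
= 2.7%

2.7%


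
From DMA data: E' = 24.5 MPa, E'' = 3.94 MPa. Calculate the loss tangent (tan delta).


tan delta = E'' / E'
= 3.94 / 24.5
= 0.1608

tan delta = 0.1608


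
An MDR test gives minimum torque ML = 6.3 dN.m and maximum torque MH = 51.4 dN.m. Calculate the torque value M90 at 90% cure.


M90 = ML + 0.9 * (MH - ML)
M90 = 6.3 + 0.9 * (51.4 - 6.3)
M90 = 6.3 + 0.9 * 45.1
M90 = 46.89 dN.m

46.89 dN.m


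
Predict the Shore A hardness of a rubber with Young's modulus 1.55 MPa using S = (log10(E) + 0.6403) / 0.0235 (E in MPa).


log10(E) = 0.0235*S - 0.6403  =>  S = (log10(E) + 0.6403) / 0.0235
log10(1.55) = 0.190332
S = (0.190332 + 0.6403) / 0.0235 = 0.830632 / 0.0235
S = 35.3

Shore A = 35.3


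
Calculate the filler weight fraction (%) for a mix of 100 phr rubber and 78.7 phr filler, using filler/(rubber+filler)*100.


Filler % = filler / (rubber + filler) * 100
= 78.7 / (100 + 78.7) * 100
= 78.7 / 178.7 * 100
= 44.04%

44.04%


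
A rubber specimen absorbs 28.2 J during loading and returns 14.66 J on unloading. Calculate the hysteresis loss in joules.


Hysteresis loss = loading - unloading
= 28.2 - 14.66
= 13.54 J

13.54 J


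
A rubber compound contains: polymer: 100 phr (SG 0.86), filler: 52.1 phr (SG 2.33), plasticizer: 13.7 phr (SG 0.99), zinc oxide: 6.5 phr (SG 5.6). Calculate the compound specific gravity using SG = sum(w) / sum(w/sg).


Sum of weights = 172.3
Volume contributions:
  polymer: 100/0.86 = 116.2791
  filler: 52.1/2.33 = 22.3605
  plasticizer: 13.7/0.99 = 13.8384
  zinc oxide: 6.5/5.6 = 1.1607
Sum of volumes = 153.6387
SG = 172.3 / 153.6387 = 1.121

SG = 1.121


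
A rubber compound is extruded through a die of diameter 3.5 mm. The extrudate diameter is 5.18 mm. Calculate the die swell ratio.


Die swell ratio = D_extrudate / D_die
= 5.18 / 3.5
= 1.48

Die swell = 1.48


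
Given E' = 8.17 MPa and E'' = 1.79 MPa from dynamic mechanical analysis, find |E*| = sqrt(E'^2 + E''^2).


|E*| = sqrt(E'^2 + E''^2)
= sqrt(8.17^2 + 1.79^2)
= sqrt(66.7489 + 3.2041)
= 8.364 MPa

8.364 MPa


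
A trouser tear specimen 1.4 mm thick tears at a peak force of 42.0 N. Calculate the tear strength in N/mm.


Tear strength = force / thickness
= 42.0 / 1.4
= 30.0 N/mm

30.0 N/mm


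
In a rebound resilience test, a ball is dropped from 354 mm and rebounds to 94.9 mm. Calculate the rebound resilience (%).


Resilience = h_rebound / h_drop * 100
= 94.9 / 354 * 100
= 26.8%

26.8%


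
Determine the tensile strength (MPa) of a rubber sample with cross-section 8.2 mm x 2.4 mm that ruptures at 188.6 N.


Area = width * thickness = 8.2 * 2.4 = 19.68 mm^2
TS = force / area = 188.6 / 19.68 = 9.58 MPa

9.58 MPa


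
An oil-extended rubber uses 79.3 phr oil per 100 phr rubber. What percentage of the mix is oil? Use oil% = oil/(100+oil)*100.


Oil % = oil / (100 + oil) * 100
= 79.3 / (100 + 79.3) * 100
= 79.3 / 179.3 * 100
= 44.23%

44.23%


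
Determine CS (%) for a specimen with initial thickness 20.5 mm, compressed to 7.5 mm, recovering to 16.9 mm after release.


CS = (t0 - recovered) / (t0 - ts) * 100
= (20.5 - 16.9) / (20.5 - 7.5) * 100
= 3.6 / 13.0 * 100
= 27.7%

27.7%


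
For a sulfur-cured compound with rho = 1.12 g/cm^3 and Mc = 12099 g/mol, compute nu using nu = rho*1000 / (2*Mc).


nu = rho * 1000 / (2 * Mc)
nu = 1.12 * 1000 / (2 * 12099)
nu = 1120.0 / 24198
nu = 0.0463 mol/L

0.0463 mol/L


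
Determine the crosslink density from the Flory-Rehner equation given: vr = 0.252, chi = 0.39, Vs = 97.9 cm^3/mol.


ln(1 - vr) = ln(1 - 0.252) = -0.2904
Numerator = -((-0.2904) + 0.252 + 0.39 * 0.252^2) = 0.0136
Denominator = 97.9 * (0.252^(1/3) - 0.252/2) = 49.5018
nu = 0.0136 / 49.5018 = 2.7445e-04 mol/cm^3

2.7445e-04 mol/cm^3


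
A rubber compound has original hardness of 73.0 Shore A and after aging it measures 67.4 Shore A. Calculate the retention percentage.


Retention = aged / original * 100
= 67.4 / 73.0 * 100
= 92.3%

92.3%


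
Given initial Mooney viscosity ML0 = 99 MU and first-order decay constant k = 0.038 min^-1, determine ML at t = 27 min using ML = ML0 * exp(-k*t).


ML = ML0 * exp(-k * t)
ML = 99 * exp(-0.038 * 27)
ML = 99 * 0.3584
ML = 35.49 MU

35.49 MU


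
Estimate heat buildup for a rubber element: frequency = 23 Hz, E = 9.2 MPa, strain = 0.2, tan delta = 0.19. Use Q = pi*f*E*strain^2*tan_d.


Q = pi * f * E * strain^2 * tan_d
= pi * 23 * 9.2 * 0.2^2 * 0.19
= pi * 23 * 9.2 * 0.0400 * 0.19
= 5.0522

Q = 5.0522


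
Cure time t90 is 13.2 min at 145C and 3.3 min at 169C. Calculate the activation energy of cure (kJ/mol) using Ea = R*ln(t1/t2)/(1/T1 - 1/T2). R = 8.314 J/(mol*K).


T1 = 418.15 K, T2 = 442.15 K
1/T1 - 1/T2 = 1.2981e-04
ln(t1/t2) = ln(13.2/3.3) = 1.3863
Ea = 8.314 * 1.3863 / 1.2981e-04 = 88788.3460 J/mol
Ea = 88.79 kJ/mol

88.79 kJ/mol


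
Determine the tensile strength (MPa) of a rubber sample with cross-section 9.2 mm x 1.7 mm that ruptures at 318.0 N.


Area = width * thickness = 9.2 * 1.7 = 15.64 mm^2
TS = force / area = 318.0 / 15.64 = 20.33 MPa

20.33 MPa


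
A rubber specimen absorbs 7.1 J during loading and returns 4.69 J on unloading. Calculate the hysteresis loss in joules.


Hysteresis loss = loading - unloading
= 7.1 - 4.69
= 2.41 J

2.41 J


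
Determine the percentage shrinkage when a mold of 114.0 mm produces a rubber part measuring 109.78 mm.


Shrinkage = (mold - part) / mold * 100
= (114.0 - 109.78) / 114.0 * 100
= 4.22 / 114.0 * 100
= 3.7%

3.7%


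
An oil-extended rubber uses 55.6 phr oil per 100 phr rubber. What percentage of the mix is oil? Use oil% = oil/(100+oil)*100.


Oil % = oil / (100 + oil) * 100
= 55.6 / (100 + 55.6) * 100
= 55.6 / 155.6 * 100
= 35.73%

35.73%


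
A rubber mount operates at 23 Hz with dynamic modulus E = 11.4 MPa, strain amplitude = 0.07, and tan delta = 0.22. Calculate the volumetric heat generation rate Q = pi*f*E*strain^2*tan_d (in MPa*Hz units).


Q = pi * f * E * strain^2 * tan_d
= pi * 23 * 11.4 * 0.07^2 * 0.22
= pi * 23 * 11.4 * 0.0049 * 0.22
= 0.8880

Q = 0.8880


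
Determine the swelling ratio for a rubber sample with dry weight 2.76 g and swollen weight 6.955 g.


Q = W_swollen / W_dry
Q = 6.955 / 2.76
Q = 2.52

Q = 2.52


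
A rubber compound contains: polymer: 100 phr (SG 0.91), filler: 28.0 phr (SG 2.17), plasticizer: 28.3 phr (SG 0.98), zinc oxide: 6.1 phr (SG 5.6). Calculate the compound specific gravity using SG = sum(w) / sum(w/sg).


Sum of weights = 162.4
Volume contributions:
  polymer: 100/0.91 = 109.8901
  filler: 28.0/2.17 = 12.9032
  plasticizer: 28.3/0.98 = 28.8776
  zinc oxide: 6.1/5.6 = 1.0893
Sum of volumes = 152.7602
SG = 162.4 / 152.7602 = 1.063

SG = 1.063


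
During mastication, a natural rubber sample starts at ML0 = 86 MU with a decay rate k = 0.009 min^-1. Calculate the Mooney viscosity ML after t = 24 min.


ML = ML0 * exp(-k * t)
ML = 86 * exp(-0.009 * 24)
ML = 86 * 0.8057
ML = 69.29 MU

69.29 MU


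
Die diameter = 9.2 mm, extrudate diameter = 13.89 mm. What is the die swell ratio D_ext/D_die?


Die swell ratio = D_extrudate / D_die
= 13.89 / 9.2
= 1.51

Die swell = 1.51


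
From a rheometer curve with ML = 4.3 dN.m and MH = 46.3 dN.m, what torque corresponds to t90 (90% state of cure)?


M90 = ML + 0.9 * (MH - ML)
M90 = 4.3 + 0.9 * (46.3 - 4.3)
M90 = 4.3 + 0.9 * 42.0
M90 = 42.1 dN.m

42.1 dN.m


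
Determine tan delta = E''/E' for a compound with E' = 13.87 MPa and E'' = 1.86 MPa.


tan delta = E'' / E'
= 1.86 / 13.87
= 0.1341

tan delta = 0.1341


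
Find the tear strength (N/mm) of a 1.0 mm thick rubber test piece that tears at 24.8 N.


Tear strength = force / thickness
= 24.8 / 1.0
= 24.8 N/mm

24.8 N/mm


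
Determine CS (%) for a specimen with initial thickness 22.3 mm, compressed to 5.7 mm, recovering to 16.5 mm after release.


CS = (t0 - recovered) / (t0 - ts) * 100
= (22.3 - 16.5) / (22.3 - 5.7) * 100
= 5.8 / 16.6 * 100
= 34.9%

34.9%


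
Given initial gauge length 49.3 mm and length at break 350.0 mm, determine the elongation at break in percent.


Elongation = (Lf - L0) / L0 * 100
= (350.0 - 49.3) / 49.3 * 100
= 300.7 / 49.3 * 100
= 609.9%

609.9%


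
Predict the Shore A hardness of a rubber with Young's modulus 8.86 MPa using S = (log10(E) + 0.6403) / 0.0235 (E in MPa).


log10(E) = 0.0235*S - 0.6403  =>  S = (log10(E) + 0.6403) / 0.0235
log10(8.86) = 0.947434
S = (0.947434 + 0.6403) / 0.0235 = 1.587734 / 0.0235
S = 67.6

Shore A = 67.6


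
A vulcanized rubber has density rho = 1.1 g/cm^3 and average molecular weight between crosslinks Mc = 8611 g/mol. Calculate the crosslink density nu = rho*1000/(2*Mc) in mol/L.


nu = rho * 1000 / (2 * Mc)
nu = 1.1 * 1000 / (2 * 8611)
nu = 1100.0 / 17222
nu = 0.0639 mol/L

0.0639 mol/L


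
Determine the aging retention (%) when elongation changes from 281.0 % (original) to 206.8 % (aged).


Retention = aged / original * 100
= 206.8 / 281.0 * 100
= 73.6%

73.6%


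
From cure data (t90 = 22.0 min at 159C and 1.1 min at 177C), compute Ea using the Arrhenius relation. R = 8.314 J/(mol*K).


T1 = 432.15 K, T2 = 450.15 K
1/T1 - 1/T2 = 9.2530e-05
ln(t1/t2) = ln(22.0/1.1) = 2.9957
Ea = 8.314 * 2.9957 / 9.2530e-05 = 269173.4898 J/mol
Ea = 269.17 kJ/mol

269.17 kJ/mol


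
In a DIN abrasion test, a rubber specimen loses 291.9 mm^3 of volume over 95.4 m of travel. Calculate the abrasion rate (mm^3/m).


Rate = volume_loss / distance
= 291.9 / 95.4
= 3.06 mm^3/m

3.06 mm^3/m


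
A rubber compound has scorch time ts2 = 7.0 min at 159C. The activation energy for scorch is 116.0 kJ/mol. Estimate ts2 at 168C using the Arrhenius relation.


Convert temperatures: T1 = 159 + 273.15 = 432.15 K, T2 = 168 + 273.15 = 441.15 K
ts2_new = 7.0 * exp(116000 / 8.314 * (1/441.15 - 1/432.15))
1/T2 - 1/T1 = -4.7209e-05
ts2_new = 3.62 min

3.62 min


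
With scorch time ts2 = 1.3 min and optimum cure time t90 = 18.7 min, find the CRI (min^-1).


CRI = 100 / (t90 - ts2)
= 100 / (18.7 - 1.3)
= 100 / 17.4
= 5.75 min^-1

5.75 min^-1


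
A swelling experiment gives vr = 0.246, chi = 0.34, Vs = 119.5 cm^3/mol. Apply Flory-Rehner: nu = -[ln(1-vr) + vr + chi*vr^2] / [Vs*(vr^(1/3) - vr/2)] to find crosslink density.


ln(1 - vr) = ln(1 - 0.246) = -0.2824
Numerator = -((-0.2824) + 0.246 + 0.34 * 0.246^2) = 0.0158
Denominator = 119.5 * (0.246^(1/3) - 0.246/2) = 60.1781
nu = 0.0158 / 60.1781 = 2.6235e-04 mol/cm^3

2.6235e-04 mol/cm^3


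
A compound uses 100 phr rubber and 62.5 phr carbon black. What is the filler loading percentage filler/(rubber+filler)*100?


Filler % = filler / (rubber + filler) * 100
= 62.5 / (100 + 62.5) * 100
= 62.5 / 162.5 * 100
= 38.46%

38.46%


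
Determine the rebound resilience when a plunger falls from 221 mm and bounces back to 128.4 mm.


Resilience = h_rebound / h_drop * 100
= 128.4 / 221 * 100
= 58.1%

58.1%


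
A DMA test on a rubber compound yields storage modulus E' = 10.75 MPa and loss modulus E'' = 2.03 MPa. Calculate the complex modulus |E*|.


|E*| = sqrt(E'^2 + E''^2)
= sqrt(10.75^2 + 2.03^2)
= sqrt(115.5625 + 4.1209)
= 10.94 MPa

10.94 MPa


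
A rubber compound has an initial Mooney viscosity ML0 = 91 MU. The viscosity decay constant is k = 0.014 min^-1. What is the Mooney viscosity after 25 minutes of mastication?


ML = ML0 * exp(-k * t)
ML = 91 * exp(-0.014 * 25)
ML = 91 * 0.7047
ML = 64.13 MU

64.13 MU


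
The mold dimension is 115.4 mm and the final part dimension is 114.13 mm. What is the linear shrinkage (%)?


Shrinkage = (mold - part) / mold * 100
= (115.4 - 114.13) / 115.4 * 100
= 1.27 / 115.4 * 100
= 1.1%

1.1%


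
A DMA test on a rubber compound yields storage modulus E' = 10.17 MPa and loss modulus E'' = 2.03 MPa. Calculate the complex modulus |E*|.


|E*| = sqrt(E'^2 + E''^2)
= sqrt(10.17^2 + 2.03^2)
= sqrt(103.4289 + 4.1209)
= 10.371 MPa

10.371 MPa


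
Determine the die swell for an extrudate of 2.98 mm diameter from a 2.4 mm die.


Die swell ratio = D_extrudate / D_die
= 2.98 / 2.4
= 1.242

Die swell = 1.242


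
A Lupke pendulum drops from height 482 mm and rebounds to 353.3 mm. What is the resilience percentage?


Resilience = h_rebound / h_drop * 100
= 353.3 / 482 * 100
= 73.3%

73.3%


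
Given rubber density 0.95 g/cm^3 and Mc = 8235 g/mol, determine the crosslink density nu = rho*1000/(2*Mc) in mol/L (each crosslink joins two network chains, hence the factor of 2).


nu = rho * 1000 / (2 * Mc)
nu = 0.95 * 1000 / (2 * 8235)
nu = 950.0 / 16470
nu = 0.0577 mol/L

0.0577 mol/L


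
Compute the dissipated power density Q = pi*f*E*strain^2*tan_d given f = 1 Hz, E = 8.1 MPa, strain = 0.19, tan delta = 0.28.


Q = pi * f * E * strain^2 * tan_d
= pi * 1 * 8.1 * 0.19^2 * 0.28
= pi * 1 * 8.1 * 0.0361 * 0.28
= 0.2572

Q = 0.2572


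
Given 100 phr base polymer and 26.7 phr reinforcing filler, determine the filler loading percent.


Filler % = filler / (rubber + filler) * 100
= 26.7 / (100 + 26.7) * 100
= 26.7 / 126.7 * 100
= 21.07%

21.07%


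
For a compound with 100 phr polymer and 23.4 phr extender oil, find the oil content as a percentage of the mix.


Oil % = oil / (100 + oil) * 100
= 23.4 / (100 + 23.4) * 100
= 23.4 / 123.4 * 100
= 18.96%

18.96%


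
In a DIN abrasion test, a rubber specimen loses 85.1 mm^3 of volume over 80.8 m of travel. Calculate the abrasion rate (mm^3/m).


Rate = volume_loss / distance
= 85.1 / 80.8
= 1.053 mm^3/m

1.053 mm^3/m


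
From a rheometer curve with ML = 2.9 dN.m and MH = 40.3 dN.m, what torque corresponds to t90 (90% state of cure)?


M90 = ML + 0.9 * (MH - ML)
M90 = 2.9 + 0.9 * (40.3 - 2.9)
M90 = 2.9 + 0.9 * 37.4
M90 = 36.56 dN.m

36.56 dN.m


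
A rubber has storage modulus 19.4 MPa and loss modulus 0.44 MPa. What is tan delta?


tan delta = E'' / E'
= 0.44 / 19.4
= 0.0227

tan delta = 0.0227


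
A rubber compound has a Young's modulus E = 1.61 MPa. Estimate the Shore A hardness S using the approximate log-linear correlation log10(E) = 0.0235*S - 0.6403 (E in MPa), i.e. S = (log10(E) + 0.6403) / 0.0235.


log10(E) = 0.0235*S - 0.6403  =>  S = (log10(E) + 0.6403) / 0.0235
log10(1.61) = 0.206826
S = (0.206826 + 0.6403) / 0.0235 = 0.847126 / 0.0235
S = 36.0

Shore A = 36.0


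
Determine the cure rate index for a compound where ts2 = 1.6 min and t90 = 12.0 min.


CRI = 100 / (t90 - ts2)
= 100 / (12.0 - 1.6)
= 100 / 10.4
= 9.62 min^-1

9.62 min^-1


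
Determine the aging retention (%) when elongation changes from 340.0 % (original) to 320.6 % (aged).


Retention = aged / original * 100
= 320.6 / 340.0 * 100
= 94.3%

94.3%


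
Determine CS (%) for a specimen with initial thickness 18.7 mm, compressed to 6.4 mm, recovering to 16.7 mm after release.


CS = (t0 - recovered) / (t0 - ts) * 100
= (18.7 - 16.7) / (18.7 - 6.4) * 100
= 2.0 / 12.3 * 100
= 16.3%

16.3%


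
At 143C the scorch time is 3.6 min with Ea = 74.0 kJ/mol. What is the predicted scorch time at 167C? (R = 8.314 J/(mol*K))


Convert temperatures: T1 = 143 + 273.15 = 416.15 K, T2 = 167 + 273.15 = 440.15 K
ts2_new = 3.6 * exp(74000 / 8.314 * (1/440.15 - 1/416.15))
1/T2 - 1/T1 = -1.3103e-04
ts2_new = 1.12 min

1.12 min


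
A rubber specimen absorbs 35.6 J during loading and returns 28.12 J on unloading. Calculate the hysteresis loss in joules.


Hysteresis loss = loading - unloading
= 35.6 - 28.12
= 7.48 J

7.48 J


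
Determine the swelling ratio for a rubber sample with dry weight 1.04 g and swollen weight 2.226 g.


Q = W_swollen / W_dry
Q = 2.226 / 1.04
Q = 2.14

Q = 2.14


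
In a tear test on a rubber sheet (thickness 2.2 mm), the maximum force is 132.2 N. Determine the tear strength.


Tear strength = force / thickness
= 132.2 / 2.2
= 60.09 N/mm

60.09 N/mm


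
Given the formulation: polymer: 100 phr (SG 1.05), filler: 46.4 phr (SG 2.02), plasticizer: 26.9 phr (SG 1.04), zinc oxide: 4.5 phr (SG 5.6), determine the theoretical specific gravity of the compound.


Sum of weights = 177.8
Volume contributions:
  polymer: 100/1.05 = 95.2381
  filler: 46.4/2.02 = 22.9703
  plasticizer: 26.9/1.04 = 25.8654
  zinc oxide: 4.5/5.6 = 0.8036
Sum of volumes = 144.8773
SG = 177.8 / 144.8773 = 1.227

SG = 1.227


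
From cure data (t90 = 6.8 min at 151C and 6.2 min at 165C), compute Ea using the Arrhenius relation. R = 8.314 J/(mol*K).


T1 = 424.15 K, T2 = 438.15 K
1/T1 - 1/T2 = 7.5333e-05
ln(t1/t2) = ln(6.8/6.2) = 0.0924
Ea = 8.314 * 0.0924 / 7.5333e-05 = 10194.6149 J/mol
Ea = 10.19 kJ/mol

10.19 kJ/mol


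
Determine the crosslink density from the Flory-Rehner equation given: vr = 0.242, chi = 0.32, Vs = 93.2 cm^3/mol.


ln(1 - vr) = ln(1 - 0.242) = -0.2771
Numerator = -((-0.2771) + 0.242 + 0.32 * 0.242^2) = 0.0163
Denominator = 93.2 * (0.242^(1/3) - 0.242/2) = 46.8021
nu = 0.0163 / 46.8021 = 3.4895e-04 mol/cm^3

3.4895e-04 mol/cm^3


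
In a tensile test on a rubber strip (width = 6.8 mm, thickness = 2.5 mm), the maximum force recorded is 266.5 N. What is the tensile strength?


Area = width * thickness = 6.8 * 2.5 = 17.0 mm^2
TS = force / area = 266.5 / 17.0 = 15.68 MPa

15.68 MPa


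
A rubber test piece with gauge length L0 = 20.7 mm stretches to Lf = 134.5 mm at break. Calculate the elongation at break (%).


Elongation = (Lf - L0) / L0 * 100
= (134.5 - 20.7) / 20.7 * 100
= 113.8 / 20.7 * 100
= 549.8%

549.8%


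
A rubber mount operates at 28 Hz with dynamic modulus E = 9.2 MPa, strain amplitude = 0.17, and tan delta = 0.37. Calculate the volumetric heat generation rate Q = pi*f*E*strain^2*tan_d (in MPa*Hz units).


Q = pi * f * E * strain^2 * tan_d
= pi * 28 * 9.2 * 0.17^2 * 0.37
= pi * 28 * 9.2 * 0.0289 * 0.37
= 8.6536

Q = 8.6536


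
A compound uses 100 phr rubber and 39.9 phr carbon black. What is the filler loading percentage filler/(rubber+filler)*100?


Filler % = filler / (rubber + filler) * 100
= 39.9 / (100 + 39.9) * 100
= 39.9 / 139.9 * 100
= 28.52%

28.52%


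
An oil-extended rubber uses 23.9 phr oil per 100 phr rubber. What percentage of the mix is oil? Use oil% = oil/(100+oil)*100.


Oil % = oil / (100 + oil) * 100
= 23.9 / (100 + 23.9) * 100
= 23.9 / 123.9 * 100
= 19.29%

19.29%


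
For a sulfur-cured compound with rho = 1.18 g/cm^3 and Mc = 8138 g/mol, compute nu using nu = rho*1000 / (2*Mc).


nu = rho * 1000 / (2 * Mc)
nu = 1.18 * 1000 / (2 * 8138)
nu = 1180.0 / 16276
nu = 0.0725 mol/L

0.0725 mol/L


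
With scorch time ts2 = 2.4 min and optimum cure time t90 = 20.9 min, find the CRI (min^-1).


CRI = 100 / (t90 - ts2)
= 100 / (20.9 - 2.4)
= 100 / 18.5
= 5.41 min^-1

5.41 min^-1


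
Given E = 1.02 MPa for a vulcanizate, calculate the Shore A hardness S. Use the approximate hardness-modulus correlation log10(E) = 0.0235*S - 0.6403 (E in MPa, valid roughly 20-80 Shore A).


log10(E) = 0.0235*S - 0.6403  =>  S = (log10(E) + 0.6403) / 0.0235
log10(1.02) = 0.008600
S = (0.008600 + 0.6403) / 0.0235 = 0.648900 / 0.0235
S = 27.6

Shore A = 27.6


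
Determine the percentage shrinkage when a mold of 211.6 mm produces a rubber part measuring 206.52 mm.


Shrinkage = (mold - part) / mold * 100
= (211.6 - 206.52) / 211.6 * 100
= 5.08 / 211.6 * 100
= 2.4%

2.4%


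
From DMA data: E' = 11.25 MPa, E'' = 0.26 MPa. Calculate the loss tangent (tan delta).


tan delta = E'' / E'
= 0.26 / 11.25
= 0.0231

tan delta = 0.0231


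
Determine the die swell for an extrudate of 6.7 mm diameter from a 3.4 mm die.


Die swell ratio = D_extrudate / D_die
= 6.7 / 3.4
= 1.971

Die swell = 1.971


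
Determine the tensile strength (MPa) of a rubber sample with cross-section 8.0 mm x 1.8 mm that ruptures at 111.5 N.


Area = width * thickness = 8.0 * 1.8 = 14.4 mm^2
TS = force / area = 111.5 / 14.4 = 7.74 MPa

7.74 MPa


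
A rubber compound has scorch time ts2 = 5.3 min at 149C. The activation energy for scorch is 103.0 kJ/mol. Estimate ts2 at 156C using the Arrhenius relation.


Convert temperatures: T1 = 149 + 273.15 = 422.15 K, T2 = 156 + 273.15 = 429.15 K
ts2_new = 5.3 * exp(103000 / 8.314 * (1/429.15 - 1/422.15))
1/T2 - 1/T1 = -3.8639e-05
ts2_new = 3.28 min

3.28 min


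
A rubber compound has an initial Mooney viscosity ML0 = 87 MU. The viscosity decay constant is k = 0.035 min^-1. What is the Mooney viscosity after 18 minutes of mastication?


ML = ML0 * exp(-k * t)
ML = 87 * exp(-0.035 * 18)
ML = 87 * 0.5326
ML = 46.34 MU

46.34 MU


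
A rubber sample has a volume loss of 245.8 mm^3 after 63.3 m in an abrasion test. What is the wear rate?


Rate = volume_loss / distance
= 245.8 / 63.3
= 3.883 mm^3/m

3.883 mm^3/m


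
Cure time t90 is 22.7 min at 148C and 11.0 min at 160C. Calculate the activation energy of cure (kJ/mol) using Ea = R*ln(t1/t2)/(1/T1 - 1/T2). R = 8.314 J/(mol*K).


T1 = 421.15 K, T2 = 433.15 K
1/T1 - 1/T2 = 6.5782e-05
ln(t1/t2) = ln(22.7/11.0) = 0.7245
Ea = 8.314 * 0.7245 / 6.5782e-05 = 91563.8606 J/mol
Ea = 91.56 kJ/mol

91.56 kJ/mol


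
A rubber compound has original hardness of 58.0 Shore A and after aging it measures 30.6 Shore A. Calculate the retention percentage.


Retention = aged / original * 100
= 30.6 / 58.0 * 100
= 52.8%

52.8%


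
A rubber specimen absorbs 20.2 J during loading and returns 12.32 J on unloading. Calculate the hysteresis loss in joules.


Hysteresis loss = loading - unloading
= 20.2 - 12.32
= 7.88 J

7.88 J


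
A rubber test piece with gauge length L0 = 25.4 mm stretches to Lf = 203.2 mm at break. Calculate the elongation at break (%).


Elongation = (Lf - L0) / L0 * 100
= (203.2 - 25.4) / 25.4 * 100
= 177.8 / 25.4 * 100
= 700.0%

700.0%


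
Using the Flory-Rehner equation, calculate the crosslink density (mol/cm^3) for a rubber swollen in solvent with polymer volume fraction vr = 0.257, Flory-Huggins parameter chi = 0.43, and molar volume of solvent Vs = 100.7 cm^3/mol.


ln(1 - vr) = ln(1 - 0.257) = -0.2971
Numerator = -((-0.2971) + 0.257 + 0.43 * 0.257^2) = 0.0117
Denominator = 100.7 * (0.257^(1/3) - 0.257/2) = 51.0837
nu = 0.0117 / 51.0837 = 2.2822e-04 mol/cm^3

2.2822e-04 mol/cm^3


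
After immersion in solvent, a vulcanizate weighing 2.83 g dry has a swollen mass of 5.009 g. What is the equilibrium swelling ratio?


Q = W_swollen / W_dry
Q = 5.009 / 2.83
Q = 1.77

Q = 1.77


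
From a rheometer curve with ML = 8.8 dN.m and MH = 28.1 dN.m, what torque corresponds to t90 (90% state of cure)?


M90 = ML + 0.9 * (MH - ML)
M90 = 8.8 + 0.9 * (28.1 - 8.8)
M90 = 8.8 + 0.9 * 19.3
M90 = 26.17 dN.m

26.17 dN.m


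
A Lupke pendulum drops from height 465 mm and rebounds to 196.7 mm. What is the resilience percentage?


Resilience = h_rebound / h_drop * 100
= 196.7 / 465 * 100
= 42.3%

42.3%


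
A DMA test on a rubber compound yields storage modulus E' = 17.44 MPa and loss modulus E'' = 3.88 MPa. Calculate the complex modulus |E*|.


|E*| = sqrt(E'^2 + E''^2)
= sqrt(17.44^2 + 3.88^2)
= sqrt(304.1536 + 15.0544)
= 17.866 MPa

17.866 MPa


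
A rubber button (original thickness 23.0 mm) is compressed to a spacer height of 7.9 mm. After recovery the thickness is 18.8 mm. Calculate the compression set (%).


CS = (t0 - recovered) / (t0 - ts) * 100
= (23.0 - 18.8) / (23.0 - 7.9) * 100
= 4.2 / 15.1 * 100
= 27.8%

27.8%


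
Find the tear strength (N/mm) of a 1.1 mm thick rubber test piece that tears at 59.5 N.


Tear strength = force / thickness
= 59.5 / 1.1
= 54.09 N/mm

54.09 N/mm


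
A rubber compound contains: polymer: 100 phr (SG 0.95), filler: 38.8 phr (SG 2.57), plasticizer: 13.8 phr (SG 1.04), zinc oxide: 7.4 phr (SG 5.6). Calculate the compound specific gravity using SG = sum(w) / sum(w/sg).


Sum of weights = 160.0
Volume contributions:
  polymer: 100/0.95 = 105.2632
  filler: 38.8/2.57 = 15.0973
  plasticizer: 13.8/1.04 = 13.2692
  zinc oxide: 7.4/5.6 = 1.3214
Sum of volumes = 134.9511
SG = 160.0 / 134.9511 = 1.186

SG = 1.186


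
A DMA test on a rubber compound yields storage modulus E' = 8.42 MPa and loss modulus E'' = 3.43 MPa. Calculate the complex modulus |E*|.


|E*| = sqrt(E'^2 + E''^2)
= sqrt(8.42^2 + 3.43^2)
= sqrt(70.8964 + 11.7649)
= 9.092 MPa

9.092 MPa


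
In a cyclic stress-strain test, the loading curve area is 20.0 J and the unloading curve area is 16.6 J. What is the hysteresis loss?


Hysteresis loss = loading - unloading
= 20.0 - 16.6
= 3.4 J

3.4 J


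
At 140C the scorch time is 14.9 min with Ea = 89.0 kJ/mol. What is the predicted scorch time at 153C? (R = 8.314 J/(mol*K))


Convert temperatures: T1 = 140 + 273.15 = 413.15 K, T2 = 153 + 273.15 = 426.15 K
ts2_new = 14.9 * exp(89000 / 8.314 * (1/426.15 - 1/413.15))
1/T2 - 1/T1 = -7.3837e-05
ts2_new = 6.76 min

6.76 min


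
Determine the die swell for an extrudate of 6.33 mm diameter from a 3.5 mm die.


Die swell ratio = D_extrudate / D_die
= 6.33 / 3.5
= 1.809

Die swell = 1.809


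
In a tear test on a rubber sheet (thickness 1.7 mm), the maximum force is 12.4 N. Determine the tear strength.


Tear strength = force / thickness
= 12.4 / 1.7
= 7.29 N/mm

7.29 N/mm


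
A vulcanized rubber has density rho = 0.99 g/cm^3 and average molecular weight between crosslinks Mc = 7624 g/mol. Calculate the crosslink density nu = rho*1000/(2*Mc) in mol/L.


nu = rho * 1000 / (2 * Mc)
nu = 0.99 * 1000 / (2 * 7624)
nu = 990.0 / 15248
nu = 0.0649 mol/L

0.0649 mol/L


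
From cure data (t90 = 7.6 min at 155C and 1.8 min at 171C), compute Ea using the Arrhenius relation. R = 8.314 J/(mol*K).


T1 = 428.15 K, T2 = 444.15 K
1/T1 - 1/T2 = 8.4138e-05
ln(t1/t2) = ln(7.6/1.8) = 1.4404
Ea = 8.314 * 1.4404 / 8.4138e-05 = 142326.9627 J/mol
Ea = 142.33 kJ/mol

142.33 kJ/mol


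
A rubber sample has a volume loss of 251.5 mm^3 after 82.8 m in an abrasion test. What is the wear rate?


Rate = volume_loss / distance
= 251.5 / 82.8
= 3.037 mm^3/m

3.037 mm^3/m


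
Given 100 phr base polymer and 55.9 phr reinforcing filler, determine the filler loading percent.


Filler % = filler / (rubber + filler) * 100
= 55.9 / (100 + 55.9) * 100
= 55.9 / 155.9 * 100
= 35.86%

35.86%


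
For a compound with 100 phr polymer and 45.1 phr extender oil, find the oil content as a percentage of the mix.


Oil % = oil / (100 + oil) * 100
= 45.1 / (100 + 45.1) * 100
= 45.1 / 145.1 * 100
= 31.08%

31.08%


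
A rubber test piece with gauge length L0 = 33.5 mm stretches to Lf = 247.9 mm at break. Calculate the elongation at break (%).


Elongation = (Lf - L0) / L0 * 100
= (247.9 - 33.5) / 33.5 * 100
= 214.4 / 33.5 * 100
= 640.0%

640.0%


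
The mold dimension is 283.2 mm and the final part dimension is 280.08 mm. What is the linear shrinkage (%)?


Shrinkage = (mold - part) / mold * 100
= (283.2 - 280.08) / 283.2 * 100
= 3.12 / 283.2 * 100
= 1.1%

1.1%


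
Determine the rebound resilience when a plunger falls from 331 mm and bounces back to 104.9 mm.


Resilience = h_rebound / h_drop * 100
= 104.9 / 331 * 100
= 31.7%

31.7%


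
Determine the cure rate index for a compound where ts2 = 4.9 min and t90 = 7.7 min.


CRI = 100 / (t90 - ts2)
= 100 / (7.7 - 4.9)
= 100 / 2.8
= 35.71 min^-1

35.71 min^-1


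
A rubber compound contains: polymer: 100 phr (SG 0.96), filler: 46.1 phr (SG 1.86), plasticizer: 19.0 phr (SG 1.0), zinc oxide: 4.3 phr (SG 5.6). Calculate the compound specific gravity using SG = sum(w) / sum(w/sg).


Sum of weights = 169.4
Volume contributions:
  polymer: 100/0.96 = 104.1667
  filler: 46.1/1.86 = 24.7849
  plasticizer: 19.0/1.0 = 19.0000
  zinc oxide: 4.3/5.6 = 0.7679
Sum of volumes = 148.7195
SG = 169.4 / 148.7195 = 1.139

SG = 1.139


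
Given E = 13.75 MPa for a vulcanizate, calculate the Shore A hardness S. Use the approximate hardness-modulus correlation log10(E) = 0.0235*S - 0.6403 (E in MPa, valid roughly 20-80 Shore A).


log10(E) = 0.0235*S - 0.6403  =>  S = (log10(E) + 0.6403) / 0.0235
log10(13.75) = 1.138303
S = (1.138303 + 0.6403) / 0.0235 = 1.778603 / 0.0235
S = 75.7

Shore A = 75.7


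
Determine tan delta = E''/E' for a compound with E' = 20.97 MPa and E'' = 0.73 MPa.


tan delta = E'' / E'
= 0.73 / 20.97
= 0.0348

tan delta = 0.0348


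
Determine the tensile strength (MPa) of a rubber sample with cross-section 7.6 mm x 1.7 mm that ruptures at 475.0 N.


Area = width * thickness = 7.6 * 1.7 = 12.92 mm^2
TS = force / area = 475.0 / 12.92 = 36.76 MPa

36.76 MPa


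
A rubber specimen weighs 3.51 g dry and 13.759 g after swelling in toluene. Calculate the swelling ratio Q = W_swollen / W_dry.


Q = W_swollen / W_dry
Q = 13.759 / 3.51
Q = 3.92

Q = 3.92


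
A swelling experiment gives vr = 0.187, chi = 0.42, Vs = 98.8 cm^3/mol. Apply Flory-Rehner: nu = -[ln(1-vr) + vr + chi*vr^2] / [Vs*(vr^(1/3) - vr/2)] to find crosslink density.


ln(1 - vr) = ln(1 - 0.187) = -0.2070
Numerator = -((-0.2070) + 0.187 + 0.42 * 0.187^2) = 0.0053
Denominator = 98.8 * (0.187^(1/3) - 0.187/2) = 47.2608
nu = 0.0053 / 47.2608 = 1.1293e-04 mol/cm^3

1.1293e-04 mol/cm^3


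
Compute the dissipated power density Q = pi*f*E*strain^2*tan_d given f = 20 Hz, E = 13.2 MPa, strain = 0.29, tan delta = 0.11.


Q = pi * f * E * strain^2 * tan_d
= pi * 20 * 13.2 * 0.29^2 * 0.11
= pi * 20 * 13.2 * 0.0841 * 0.11
= 7.6726

Q = 7.6726


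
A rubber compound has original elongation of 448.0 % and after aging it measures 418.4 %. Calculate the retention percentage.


Retention = aged / original * 100
= 418.4 / 448.0 * 100
= 93.4%

93.4%


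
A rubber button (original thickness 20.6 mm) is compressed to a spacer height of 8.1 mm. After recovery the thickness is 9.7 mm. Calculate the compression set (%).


CS = (t0 - recovered) / (t0 - ts) * 100
= (20.6 - 9.7) / (20.6 - 8.1) * 100
= 10.9 / 12.5 * 100
= 87.2%

87.2%


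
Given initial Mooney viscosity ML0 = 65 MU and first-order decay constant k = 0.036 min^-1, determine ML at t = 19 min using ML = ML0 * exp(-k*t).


ML = ML0 * exp(-k * t)
ML = 65 * exp(-0.036 * 19)
ML = 65 * 0.5046
ML = 32.8 MU

32.8 MU


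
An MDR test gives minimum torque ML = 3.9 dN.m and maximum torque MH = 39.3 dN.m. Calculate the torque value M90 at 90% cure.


M90 = ML + 0.9 * (MH - ML)
M90 = 3.9 + 0.9 * (39.3 - 3.9)
M90 = 3.9 + 0.9 * 35.4
M90 = 35.76 dN.m

35.76 dN.m


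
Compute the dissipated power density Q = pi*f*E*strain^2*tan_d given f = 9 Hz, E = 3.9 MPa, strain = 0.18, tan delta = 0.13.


Q = pi * f * E * strain^2 * tan_d
= pi * 9 * 3.9 * 0.18^2 * 0.13
= pi * 9 * 3.9 * 0.0324 * 0.13
= 0.4645

Q = 0.4645


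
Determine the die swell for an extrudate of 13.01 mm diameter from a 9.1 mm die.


Die swell ratio = D_extrudate / D_die
= 13.01 / 9.1
= 1.43

Die swell = 1.43


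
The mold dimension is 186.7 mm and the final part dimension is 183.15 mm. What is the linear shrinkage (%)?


Shrinkage = (mold - part) / mold * 100
= (186.7 - 183.15) / 186.7 * 100
= 3.55 / 186.7 * 100
= 1.9%

1.9%


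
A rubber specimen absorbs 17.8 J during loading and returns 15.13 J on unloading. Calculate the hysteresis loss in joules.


Hysteresis loss = loading - unloading
= 17.8 - 15.13
= 2.67 J

2.67 J


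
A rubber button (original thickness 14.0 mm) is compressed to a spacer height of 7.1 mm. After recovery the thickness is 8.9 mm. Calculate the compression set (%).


CS = (t0 - recovered) / (t0 - ts) * 100
= (14.0 - 8.9) / (14.0 - 7.1) * 100
= 5.1 / 6.9 * 100
= 73.9%

73.9%


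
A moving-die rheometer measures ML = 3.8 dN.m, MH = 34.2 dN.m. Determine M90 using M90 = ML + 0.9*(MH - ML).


M90 = ML + 0.9 * (MH - ML)
M90 = 3.8 + 0.9 * (34.2 - 3.8)
M90 = 3.8 + 0.9 * 30.4
M90 = 31.16 dN.m

31.16 dN.m


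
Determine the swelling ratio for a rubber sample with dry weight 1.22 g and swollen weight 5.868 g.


Q = W_swollen / W_dry
Q = 5.868 / 1.22
Q = 4.81

Q = 4.81


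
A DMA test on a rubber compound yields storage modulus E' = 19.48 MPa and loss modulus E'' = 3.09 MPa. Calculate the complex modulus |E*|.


|E*| = sqrt(E'^2 + E''^2)
= sqrt(19.48^2 + 3.09^2)
= sqrt(379.4704 + 9.5481)
= 19.724 MPa

19.724 MPa


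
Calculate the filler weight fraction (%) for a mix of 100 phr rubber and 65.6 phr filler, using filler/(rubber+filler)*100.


Filler % = filler / (rubber + filler) * 100
= 65.6 / (100 + 65.6) * 100
= 65.6 / 165.6 * 100
= 39.61%

39.61%


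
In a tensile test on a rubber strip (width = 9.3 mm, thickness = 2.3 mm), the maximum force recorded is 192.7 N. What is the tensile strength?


Area = width * thickness = 9.3 * 2.3 = 21.39 mm^2
TS = force / area = 192.7 / 21.39 = 9.01 MPa

9.01 MPa


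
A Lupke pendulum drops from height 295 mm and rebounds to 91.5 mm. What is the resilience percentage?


Resilience = h_rebound / h_drop * 100
= 91.5 / 295 * 100
= 31.0%

31.0%


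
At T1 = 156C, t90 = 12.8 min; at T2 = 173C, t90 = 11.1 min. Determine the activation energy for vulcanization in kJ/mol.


T1 = 429.15 K, T2 = 446.15 K
1/T1 - 1/T2 = 8.8789e-05
ln(t1/t2) = ln(12.8/11.1) = 0.1425
Ea = 8.314 * 0.1425 / 8.8789e-05 = 13343.3896 J/mol
Ea = 13.34 kJ/mol

13.34 kJ/mol


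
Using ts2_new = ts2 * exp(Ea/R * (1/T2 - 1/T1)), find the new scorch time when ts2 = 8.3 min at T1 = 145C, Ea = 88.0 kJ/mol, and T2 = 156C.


Convert temperatures: T1 = 145 + 273.15 = 418.15 K, T2 = 156 + 273.15 = 429.15 K
ts2_new = 8.3 * exp(88000 / 8.314 * (1/429.15 - 1/418.15))
1/T2 - 1/T1 = -6.1299e-05
ts2_new = 4.34 min

4.34 min


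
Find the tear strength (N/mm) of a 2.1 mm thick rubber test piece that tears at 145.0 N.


Tear strength = force / thickness
= 145.0 / 2.1
= 69.05 N/mm

69.05 N/mm


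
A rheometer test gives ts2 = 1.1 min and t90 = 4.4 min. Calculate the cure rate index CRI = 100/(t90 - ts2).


CRI = 100 / (t90 - ts2)
= 100 / (4.4 - 1.1)
= 100 / 3.3
= 30.3 min^-1

30.3 min^-1


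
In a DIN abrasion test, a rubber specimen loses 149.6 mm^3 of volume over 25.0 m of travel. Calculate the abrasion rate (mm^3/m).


Rate = volume_loss / distance
= 149.6 / 25.0
= 5.984 mm^3/m

5.984 mm^3/m


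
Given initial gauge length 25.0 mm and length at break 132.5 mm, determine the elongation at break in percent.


Elongation = (Lf - L0) / L0 * 100
= (132.5 - 25.0) / 25.0 * 100
= 107.5 / 25.0 * 100
= 430.0%

430.0%


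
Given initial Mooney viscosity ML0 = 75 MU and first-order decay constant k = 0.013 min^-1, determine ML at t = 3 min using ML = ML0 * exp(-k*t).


ML = ML0 * exp(-k * t)
ML = 75 * exp(-0.013 * 3)
ML = 75 * 0.9618
ML = 72.13 MU

72.13 MU


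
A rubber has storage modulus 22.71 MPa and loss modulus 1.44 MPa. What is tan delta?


tan delta = E'' / E'
= 1.44 / 22.71
= 0.0634

tan delta = 0.0634


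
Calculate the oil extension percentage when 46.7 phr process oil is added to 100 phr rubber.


Oil % = oil / (100 + oil) * 100
= 46.7 / (100 + 46.7) * 100
= 46.7 / 146.7 * 100
= 31.83%

31.83%


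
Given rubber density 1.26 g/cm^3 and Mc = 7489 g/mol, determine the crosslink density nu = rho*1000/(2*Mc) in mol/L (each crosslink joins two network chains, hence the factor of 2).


nu = rho * 1000 / (2 * Mc)
nu = 1.26 * 1000 / (2 * 7489)
nu = 1260.0 / 14978
nu = 0.0841 mol/L

0.0841 mol/L


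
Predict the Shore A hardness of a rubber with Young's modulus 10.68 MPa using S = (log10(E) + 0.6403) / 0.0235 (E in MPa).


log10(E) = 0.0235*S - 0.6403  =>  S = (log10(E) + 0.6403) / 0.0235
log10(10.68) = 1.028571
S = (1.028571 + 0.6403) / 0.0235 = 1.668871 / 0.0235
S = 71.0

Shore A = 71.0


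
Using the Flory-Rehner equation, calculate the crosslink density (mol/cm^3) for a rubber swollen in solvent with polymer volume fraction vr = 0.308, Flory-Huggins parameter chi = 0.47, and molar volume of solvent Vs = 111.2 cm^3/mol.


ln(1 - vr) = ln(1 - 0.308) = -0.3682
Numerator = -((-0.3682) + 0.308 + 0.47 * 0.308^2) = 0.0156
Denominator = 111.2 * (0.308^(1/3) - 0.308/2) = 57.9720
nu = 0.0156 / 57.9720 = 2.6881e-04 mol/cm^3

2.6881e-04 mol/cm^3


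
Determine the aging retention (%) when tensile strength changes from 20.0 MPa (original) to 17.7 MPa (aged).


Retention = aged / original * 100
= 17.7 / 20.0 * 100
= 88.5%

88.5%


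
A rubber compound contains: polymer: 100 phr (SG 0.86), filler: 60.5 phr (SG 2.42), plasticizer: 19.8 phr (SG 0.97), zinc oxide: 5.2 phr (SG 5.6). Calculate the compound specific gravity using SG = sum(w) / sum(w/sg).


Sum of weights = 185.5
Volume contributions:
  polymer: 100/0.86 = 116.2791
  filler: 60.5/2.42 = 25.0000
  plasticizer: 19.8/0.97 = 20.4124
  zinc oxide: 5.2/5.6 = 0.9286
Sum of volumes = 162.6200
SG = 185.5 / 162.6200 = 1.141

SG = 1.141
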